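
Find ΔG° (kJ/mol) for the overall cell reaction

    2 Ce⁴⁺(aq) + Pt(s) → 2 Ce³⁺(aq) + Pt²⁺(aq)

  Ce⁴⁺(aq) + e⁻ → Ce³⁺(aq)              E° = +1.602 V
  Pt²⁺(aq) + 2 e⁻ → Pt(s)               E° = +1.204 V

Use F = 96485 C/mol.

−76.8 kJ/mol

In the reaction as written Ce⁴⁺(aq) is reduced, so the Ce⁴⁺/Ce³⁺ couple is the cathode and Pt²⁺/Pt is the anode.
E°cell = +1.602 − (+1.204) = +0.398 V; balancing electrons gives n = 2.
ΔG° = −nFE°cell = −(2)(96485)(+0.398) J/mol = −76.8 kJ/mol.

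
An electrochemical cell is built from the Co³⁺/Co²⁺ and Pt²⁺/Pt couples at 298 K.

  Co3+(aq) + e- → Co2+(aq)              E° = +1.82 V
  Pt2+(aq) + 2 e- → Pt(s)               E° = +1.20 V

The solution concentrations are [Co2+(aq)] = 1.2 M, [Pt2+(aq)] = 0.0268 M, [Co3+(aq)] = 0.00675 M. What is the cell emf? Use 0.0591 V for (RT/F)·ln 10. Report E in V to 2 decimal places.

+0.53 V

Since E°(Co³⁺/Co²⁺) > E°(Pt²⁺/Pt), Co³⁺/Co²⁺ serves as the cathode.
The standard potential is +1.82 − (+1.20) = +0.62 V and the balanced reaction transfers n = 2 electrons.
Balancing gives 2 Co3+(aq) + Pt(s) → 2 Co2+(aq) + Pt2+(aq); hence Q = ([Co2+(aq)]^2·[Pt2+(aq)]) / [Co3+(aq)]^2 = 847 (log Q = 2.928).
By the Nernst equation, E = +0.62 − (0.0591/2)·(2.928) = +0.53 V.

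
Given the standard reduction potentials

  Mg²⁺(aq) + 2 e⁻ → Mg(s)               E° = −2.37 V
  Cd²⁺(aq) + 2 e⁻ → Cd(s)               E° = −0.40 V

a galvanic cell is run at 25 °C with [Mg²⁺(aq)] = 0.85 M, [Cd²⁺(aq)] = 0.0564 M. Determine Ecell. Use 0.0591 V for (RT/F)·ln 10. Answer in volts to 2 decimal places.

+1.94 V

Cd²⁺/Cd is reduced (cathode, E° = −0.40 V) and Mg²⁺/Mg is oxidized (anode).
E°cell = −0.40 − (−2.37) = +1.97 V, with n = 2 electrons transferred.
Balancing gives Cd²⁺(aq) + Mg(s) → Cd(s) + Mg²⁺(aq); hence Q = [Mg²⁺(aq)] / [Cd²⁺(aq)] = 15.1 (log Q = 1.178).
By the Nernst equation, E = +1.97 − (0.0591/2)·(1.178) = +1.94 V.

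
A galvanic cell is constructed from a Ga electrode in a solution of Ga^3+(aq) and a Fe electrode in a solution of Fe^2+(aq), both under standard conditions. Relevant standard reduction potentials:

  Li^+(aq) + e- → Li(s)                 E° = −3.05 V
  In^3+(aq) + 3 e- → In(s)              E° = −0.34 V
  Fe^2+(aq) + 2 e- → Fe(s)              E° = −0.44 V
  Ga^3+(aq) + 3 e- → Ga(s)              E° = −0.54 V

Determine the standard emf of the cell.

+0.10 V

The Fe²⁺/Fe couple has the higher E°, so Fe ion is reduced (cathode) and Ga is oxidized (anode).
E°cell = E°(cathode) − E°(anode) = −0.44 − (−0.54) = +0.10 V.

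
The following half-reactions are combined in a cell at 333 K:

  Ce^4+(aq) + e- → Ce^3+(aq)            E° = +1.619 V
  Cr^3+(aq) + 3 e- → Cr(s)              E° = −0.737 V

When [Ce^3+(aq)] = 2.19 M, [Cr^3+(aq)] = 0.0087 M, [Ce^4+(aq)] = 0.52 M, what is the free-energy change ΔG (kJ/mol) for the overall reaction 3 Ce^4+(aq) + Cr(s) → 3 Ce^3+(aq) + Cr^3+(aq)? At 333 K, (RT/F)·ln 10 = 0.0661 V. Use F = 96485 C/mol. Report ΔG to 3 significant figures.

−683 kJ/mol

E°cell = +1.619 − (−0.737) = +2.356 V; the balanced reaction transfers n = 3 electrons.
The reaction quotient is ([Ce^3+(aq)]^3·[Cr^3+(aq)]) / [Ce^4+(aq)]^3 = 0.65; by Nernst, E = +2.356 − (0.0661/3)(−0.187) = +2.3601 V.
ΔG = −nFE = −(3)(96485)(+2.3601) J/mol = −683 kJ/mol.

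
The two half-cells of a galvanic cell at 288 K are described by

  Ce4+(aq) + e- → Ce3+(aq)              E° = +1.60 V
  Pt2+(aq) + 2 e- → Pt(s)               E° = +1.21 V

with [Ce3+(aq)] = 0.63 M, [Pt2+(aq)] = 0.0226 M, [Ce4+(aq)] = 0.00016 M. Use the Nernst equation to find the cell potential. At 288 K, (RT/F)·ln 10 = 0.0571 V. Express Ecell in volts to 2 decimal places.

+0.23 V

Ce⁴⁺/Ce³⁺ is reduced (cathode, E° = +1.60 V) and Pt²⁺/Pt is oxidized (anode).
E°cell = E°cat − E°an = +1.60 − (+1.21) = +0.39 V; n = 2.
The balanced reaction is 2 Ce4+(aq) + Pt(s) → 2 Ce3+(aq) + Pt2+(aq), so Q = ([Ce3+(aq)]^2·[Pt2+(aq)]) / [Ce4+(aq)]^2 = 3.5×10^5 and log Q = 5.545.
Applying E = E° − (RT ln10/nF)·log Q gives +0.39 − (0.0571/2)(5.545) = +0.23 V.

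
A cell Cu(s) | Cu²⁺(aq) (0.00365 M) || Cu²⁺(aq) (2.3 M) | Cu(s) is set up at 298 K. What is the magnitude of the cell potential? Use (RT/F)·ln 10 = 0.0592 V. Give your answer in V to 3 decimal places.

0.083 V

For a concentration cell E°cell = 0, since both electrodes use the same couple.
The compartment with the higher Cu²⁺(aq) concentration (2.3 M) acts as the cathode; ions are reduced there and produced at the dilute (0.00365 M) anode.
With n = 2, Ecell = −(0.0592/2)·log([dilute]/[conc]) = −(0.0592/2)·log(0.00365/2.3) = +0.083 V.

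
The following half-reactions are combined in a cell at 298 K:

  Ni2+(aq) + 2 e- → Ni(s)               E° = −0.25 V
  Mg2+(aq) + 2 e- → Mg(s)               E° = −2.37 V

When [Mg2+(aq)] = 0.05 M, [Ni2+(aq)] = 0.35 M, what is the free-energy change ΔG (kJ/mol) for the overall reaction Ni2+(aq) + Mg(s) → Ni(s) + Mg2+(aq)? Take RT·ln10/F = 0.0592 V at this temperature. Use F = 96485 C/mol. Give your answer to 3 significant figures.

−414 kJ/mol

The standard cell potential is −0.25 − (−2.37) = +2.12 V, with n = 2 electrons in the balanced equation.
The reaction quotient is [Mg2+(aq)] / [Ni2+(aq)] = 0.143; by Nernst, E = +2.12 − (0.0592/2)(−0.845) = +2.1450 V.
Then ΔG = −nFE = −2 × 96485 × +2.1450 J/mol = −414 kJ/mol.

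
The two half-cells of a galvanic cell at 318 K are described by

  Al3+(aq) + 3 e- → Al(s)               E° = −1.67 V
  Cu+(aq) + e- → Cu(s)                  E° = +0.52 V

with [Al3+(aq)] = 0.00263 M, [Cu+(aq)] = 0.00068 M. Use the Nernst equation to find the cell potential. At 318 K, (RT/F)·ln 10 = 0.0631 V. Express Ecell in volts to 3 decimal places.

The Cu⁺/Cu couple has the more positive E°, so it is the cathode; Al³⁺/Al is the anode.
E°cell = E°cat − E°an = +0.52 − (−1.67) = +2.19 V; n = 3.
The balanced reaction is 3 Cu+(aq) + Al(s) → 3 Cu(s) + Al3+(aq), so Q = [Al3+(aq)] / [Cu+(aq)]^3 = 8.36×10^6 and log Q = 6.922.
By the Nernst equation, E = +2.19 − (0.0631/3)·(6.922) = +2.044 V.

+2.044 V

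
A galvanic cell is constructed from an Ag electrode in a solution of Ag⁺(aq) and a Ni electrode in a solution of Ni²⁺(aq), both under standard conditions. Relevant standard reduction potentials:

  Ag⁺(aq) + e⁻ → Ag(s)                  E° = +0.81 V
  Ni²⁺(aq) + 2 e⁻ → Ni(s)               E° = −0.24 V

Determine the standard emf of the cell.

+1.05 V

Of the two couples in this cell, the one with the more positive reduction potential is reduced at the cathode: here that is Ag⁺/Ag (+0.81 V); Ni²⁺/Ni (−0.24 V) is the anode.
E°cell = E°(cathode) − E°(anode) = +0.81 − (−0.24) = +1.05 V.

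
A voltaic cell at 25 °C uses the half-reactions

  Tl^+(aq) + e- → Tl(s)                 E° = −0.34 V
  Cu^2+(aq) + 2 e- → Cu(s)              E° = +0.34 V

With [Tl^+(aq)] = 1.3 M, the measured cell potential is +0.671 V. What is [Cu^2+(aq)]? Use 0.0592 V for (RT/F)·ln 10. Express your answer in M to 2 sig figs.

0.84 M

With Cu²⁺/Cu at the cathode and Tl⁺/Tl at the anode, E°cell = +0.34 − (−0.34) = +0.68 V (n = 2).
From the Nernst equation, log Q = n(E° − E)/0.0592 = 2·(+0.68 − (+0.671))/0.0592 = 0.304.
Balancing electrons gives Cu^2+(aq) + 2 Tl(s) → Cu(s) + 2 Tl^+(aq); thus Q = [Tl^+(aq)]^2 / [Cu^2+(aq)].
Solving for the unknown gives log [Cu^2+(aq)] = −0.076, so [Cu^2+(aq)] ≈ 0.84 M.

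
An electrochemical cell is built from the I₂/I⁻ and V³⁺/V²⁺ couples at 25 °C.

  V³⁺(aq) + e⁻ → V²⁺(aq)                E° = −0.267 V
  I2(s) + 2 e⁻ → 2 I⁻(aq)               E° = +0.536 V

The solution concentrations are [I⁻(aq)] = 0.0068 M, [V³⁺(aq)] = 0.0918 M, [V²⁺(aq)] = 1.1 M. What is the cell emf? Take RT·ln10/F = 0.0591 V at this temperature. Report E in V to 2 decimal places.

+0.99 V

Since E°(I₂/I⁻) > E°(V³⁺/V²⁺), I₂/I⁻ serves as the cathode.
E°cell = E°cat − E°an = +0.536 − (−0.267) = +0.803 V; n = 2.
Balancing gives I2(s) + 2 V²⁺(aq) → 2 I⁻(aq) + 2 V³⁺(aq); hence Q = ([I⁻(aq)]^2·[V³⁺(aq)]^2) / [V²⁺(aq)]^2 = 3.22×10^−7 (log Q = −6.492).
Applying E = E° − (RT ln10/nF)·log Q gives +0.803 − (0.0591/2)(−6.492) = +0.99 V.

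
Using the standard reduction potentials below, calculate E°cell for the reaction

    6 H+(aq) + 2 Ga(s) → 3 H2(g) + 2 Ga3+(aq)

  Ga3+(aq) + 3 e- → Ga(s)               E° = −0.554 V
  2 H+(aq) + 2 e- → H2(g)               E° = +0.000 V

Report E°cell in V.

+0.554 V

In the reaction as written, H+(aq) is reduced (cathode) and Ga3+(aq) is produced by oxidation at the anode.
E°cell = E°(cathode) − E°(anode) = +0.000 − (−0.554) = +0.554 V.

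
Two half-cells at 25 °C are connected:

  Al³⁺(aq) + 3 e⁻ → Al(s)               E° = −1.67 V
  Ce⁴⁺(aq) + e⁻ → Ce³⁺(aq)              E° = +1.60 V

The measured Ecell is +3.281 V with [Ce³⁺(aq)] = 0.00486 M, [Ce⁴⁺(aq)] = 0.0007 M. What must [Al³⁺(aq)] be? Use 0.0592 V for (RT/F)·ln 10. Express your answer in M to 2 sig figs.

0.00083 M

The Ce⁴⁺/Ce³⁺ couple has the larger reduction potential, so it is the cathode: E°cell = +1.60 − (−1.67) = +3.27 V and n = 3.
From the Nernst equation, log Q = n(E° − E)/0.0592 = 3·(+3.27 − (+3.281))/0.0592 = −0.557.
The balanced reaction is 3 Ce⁴⁺(aq) + Al(s) → 3 Ce³⁺(aq) + Al³⁺(aq), so Q = ([Ce³⁺(aq)]^3·[Al³⁺(aq)]) / [Ce⁴⁺(aq)]^3.
Isolating [Al³⁺(aq)] in Q = 10^{−0.557} yields log [Al³⁺(aq)] = −3.082, i.e. 0.00083 M.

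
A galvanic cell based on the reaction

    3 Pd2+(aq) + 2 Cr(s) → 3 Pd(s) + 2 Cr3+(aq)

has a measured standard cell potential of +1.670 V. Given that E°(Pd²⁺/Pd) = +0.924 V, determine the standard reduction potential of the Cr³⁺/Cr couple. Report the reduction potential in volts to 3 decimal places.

−0.746 V

In the reaction as written the Pd²⁺/Pd couple is reduced (cathode) and Cr³⁺/Cr is oxidized (anode), so E°cell = E°(Pd²⁺/Pd) − E°(Cr³⁺/Cr).
E°(Cr³⁺/Cr) = E°(cathode) − E°cell = +0.924 − (+1.670) = −0.746 V.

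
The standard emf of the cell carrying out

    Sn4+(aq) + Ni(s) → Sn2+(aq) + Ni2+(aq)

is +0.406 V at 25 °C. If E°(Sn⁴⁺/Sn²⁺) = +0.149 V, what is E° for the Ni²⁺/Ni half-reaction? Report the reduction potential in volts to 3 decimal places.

−0.257 V

In the reaction as written the Sn⁴⁺/Sn²⁺ couple is reduced (cathode) and Ni²⁺/Ni is oxidized (anode), so E°cell = E°(Sn⁴⁺/Sn²⁺) − E°(Ni²⁺/Ni).
E°(Ni²⁺/Ni) = E°(cathode) − E°cell = +0.149 − (+0.406) = −0.257 V.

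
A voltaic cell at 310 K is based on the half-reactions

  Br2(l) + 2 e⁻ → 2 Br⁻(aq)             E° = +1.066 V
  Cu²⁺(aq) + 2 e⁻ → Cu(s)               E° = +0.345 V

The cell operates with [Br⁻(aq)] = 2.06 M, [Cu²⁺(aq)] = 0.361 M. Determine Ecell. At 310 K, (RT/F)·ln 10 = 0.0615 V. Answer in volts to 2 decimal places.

+0.72 V

Br₂/Br⁻ is reduced (cathode, E° = +1.066 V) and Cu²⁺/Cu is oxidized (anode).
The standard potential is +1.066 − (+0.345) = +0.721 V and the balanced reaction transfers n = 2 electrons.
For the overall reaction Br2(l) + Cu(s) → 2 Br⁻(aq) + Cu²⁺(aq), Q = [Br⁻(aq)]^2·[Cu²⁺(aq)] = 1.53, giving log Q = 0.185.
E = E° − (0.0615/n)·log Q = +0.721 − (0.0615/2)(0.185) = +0.72 V.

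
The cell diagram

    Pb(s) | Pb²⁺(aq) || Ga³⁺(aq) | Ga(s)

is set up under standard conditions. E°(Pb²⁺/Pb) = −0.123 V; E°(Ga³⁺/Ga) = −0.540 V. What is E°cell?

−0.417 V

By convention the left-hand electrode in cell notation is the anode (oxidation) and the right-hand electrode is the cathode (reduction).
E°cell = E°(right) − E°(left) = −0.540 − (−0.123) = −0.417 V.
The negative sign shows that, as written, the cell would require an external voltage to drive the reaction.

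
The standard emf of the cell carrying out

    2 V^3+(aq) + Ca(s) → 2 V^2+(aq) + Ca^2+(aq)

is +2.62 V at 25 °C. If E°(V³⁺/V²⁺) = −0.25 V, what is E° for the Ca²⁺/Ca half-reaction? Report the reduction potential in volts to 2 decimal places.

−2.87 V

In the reaction as written the V³⁺/V²⁺ couple is reduced (cathode) and Ca²⁺/Ca is oxidized (anode), so E°cell = E°(V³⁺/V²⁺) − E°(Ca²⁺/Ca).
E°(Ca²⁺/Ca) = E°(cathode) − E°cell = −0.25 − (+2.62) = −2.87 V.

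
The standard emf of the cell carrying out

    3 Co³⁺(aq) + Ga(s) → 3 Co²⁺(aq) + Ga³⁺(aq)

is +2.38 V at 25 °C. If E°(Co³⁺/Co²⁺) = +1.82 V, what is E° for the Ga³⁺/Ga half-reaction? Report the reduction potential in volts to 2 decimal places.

In the reaction as written the Co³⁺/Co²⁺ couple is reduced (cathode) and Ga³⁺/Ga is oxidized (anode), so E°cell = E°(Co³⁺/Co²⁺) − E°(Ga³⁺/Ga).
E°(Ga³⁺/Ga) = E°(cathode) − E°cell = +1.82 − (+2.38) = −0.56 V.

−0.56 V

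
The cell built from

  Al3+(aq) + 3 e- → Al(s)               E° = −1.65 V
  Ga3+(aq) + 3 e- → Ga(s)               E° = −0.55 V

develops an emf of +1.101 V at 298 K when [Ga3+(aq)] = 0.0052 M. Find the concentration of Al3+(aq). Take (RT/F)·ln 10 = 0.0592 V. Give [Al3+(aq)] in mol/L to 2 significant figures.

0.0046 M

Ga³⁺/Ga is the cathode (higher E°); E°cell = −0.55 − (−1.65) = +1.10 V with n = 3.
From the Nernst equation, log Q = n(E° − E)/0.0592 = 3·(+1.10 − (+1.101))/0.0592 = −0.051.
Balancing electrons gives Ga3+(aq) + Al(s) → Ga(s) + Al3+(aq); thus Q = [Al3+(aq)] / [Ga3+(aq)].
Substituting the known concentrations and solving, log [Al3+(aq)] = −2.335 and [Al3+(aq)] = 0.0046 M.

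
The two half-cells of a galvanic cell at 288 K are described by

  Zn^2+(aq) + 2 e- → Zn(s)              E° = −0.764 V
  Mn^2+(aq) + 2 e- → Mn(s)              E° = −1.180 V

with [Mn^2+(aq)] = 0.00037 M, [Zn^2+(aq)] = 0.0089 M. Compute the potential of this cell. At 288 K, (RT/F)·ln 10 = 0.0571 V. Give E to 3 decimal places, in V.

+0.455 V

Zn²⁺/Zn is reduced (cathode, E° = −0.764 V) and Mn²⁺/Mn is oxidized (anode).
E°cell = E°cat − E°an = −0.764 − (−1.180) = +0.416 V; n = 2.
Balancing gives Zn^2+(aq) + Mn(s) → Zn(s) + Mn^2+(aq); hence Q = [Mn^2+(aq)] / [Zn^2+(aq)] = 0.0416 (log Q = −1.381).
Applying E = E° − (RT ln10/nF)·log Q gives +0.416 − (0.0571/2)(−1.381) = +0.455 V.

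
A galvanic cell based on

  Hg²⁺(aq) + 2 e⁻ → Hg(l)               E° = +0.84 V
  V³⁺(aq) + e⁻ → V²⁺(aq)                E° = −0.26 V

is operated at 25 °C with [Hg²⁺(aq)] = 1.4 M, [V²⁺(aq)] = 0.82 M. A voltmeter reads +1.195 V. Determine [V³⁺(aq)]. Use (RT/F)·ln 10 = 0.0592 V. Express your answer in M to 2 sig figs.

0.024 M

Hg²⁺/Hg is the cathode (higher E°); E°cell = +0.84 − (−0.26) = +1.10 V with n = 2.
Since E = E° − (0.0592/n)·log Q, log Q = n(E° − E)/0.0592 = −3.209.
Balancing electrons gives Hg²⁺(aq) + 2 V²⁺(aq) → Hg(l) + 2 V³⁺(aq); thus Q = [V³⁺(aq)]^2 / ([Hg²⁺(aq)]·[V²⁺(aq)]^2).
Substituting the known concentrations and solving, log [V³⁺(aq)] = −1.618 and [V³⁺(aq)] = 0.024 M.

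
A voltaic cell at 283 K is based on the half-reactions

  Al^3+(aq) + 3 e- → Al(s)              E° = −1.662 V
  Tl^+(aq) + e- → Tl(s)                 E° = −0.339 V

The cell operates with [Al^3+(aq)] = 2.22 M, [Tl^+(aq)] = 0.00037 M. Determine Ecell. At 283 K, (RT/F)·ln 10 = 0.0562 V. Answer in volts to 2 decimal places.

The Tl⁺/Tl couple has the more positive E°, so it is the cathode; Al³⁺/Al is the anode.
E°cell = −0.339 − (−1.662) = +1.323 V, with n = 3 electrons transferred.
Balancing gives 3 Tl^+(aq) + Al(s) → 3 Tl(s) + Al^3+(aq); hence Q = [Al^3+(aq)] / [Tl^+(aq)]^3 = 4.38×10^10 (log Q = 10.642).
By the Nernst equation, E = +1.323 − (0.0562/3)·(10.642) = +1.12 V.

+1.12 V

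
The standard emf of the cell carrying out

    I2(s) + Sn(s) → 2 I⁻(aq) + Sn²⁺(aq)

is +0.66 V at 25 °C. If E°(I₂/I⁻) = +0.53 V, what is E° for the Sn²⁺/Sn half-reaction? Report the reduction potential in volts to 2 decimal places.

In the reaction as written the I₂/I⁻ couple is reduced (cathode) and Sn²⁺/Sn is oxidized (anode), so E°cell = E°(I₂/I⁻) − E°(Sn²⁺/Sn).
E°(Sn²⁺/Sn) = E°(cathode) − E°cell = +0.53 − (+0.66) = −0.13 V.

−0.13 V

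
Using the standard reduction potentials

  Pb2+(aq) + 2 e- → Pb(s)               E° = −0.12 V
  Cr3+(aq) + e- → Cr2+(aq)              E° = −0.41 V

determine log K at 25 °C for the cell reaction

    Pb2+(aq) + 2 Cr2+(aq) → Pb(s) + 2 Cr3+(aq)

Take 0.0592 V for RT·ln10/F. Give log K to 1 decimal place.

The Pb²⁺/Pb couple is reduced (cathode); E°cell = −0.12 − (−0.41) = +0.29 V with n = 2.
At equilibrium E = 0, so log K = nE°cell / 0.0592 = (2)(+0.29) / 0.0592 = 9.8.

log K = 9.8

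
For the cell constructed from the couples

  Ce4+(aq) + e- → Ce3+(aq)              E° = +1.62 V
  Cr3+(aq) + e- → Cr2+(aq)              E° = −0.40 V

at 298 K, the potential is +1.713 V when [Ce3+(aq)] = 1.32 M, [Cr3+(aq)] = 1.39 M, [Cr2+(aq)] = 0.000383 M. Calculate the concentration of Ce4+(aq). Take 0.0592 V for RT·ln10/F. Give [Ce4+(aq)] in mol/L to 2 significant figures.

0.031 M

The Ce⁴⁺/Ce³⁺ couple has the larger reduction potential, so it is the cathode: E°cell = +1.62 − (−0.40) = +2.02 V and n = 1.
Rearranging E = E° − (0.0592/n)·log Q gives log Q = 1(+2.02 − (+1.713))/0.0592 = 5.186.
Balancing electrons gives Ce4+(aq) + Cr2+(aq) → Ce3+(aq) + Cr3+(aq); thus Q = ([Ce3+(aq)]·[Cr3+(aq)]) / ([Ce4+(aq)]·[Cr2+(aq)]).
Substituting the known concentrations and solving, log [Ce4+(aq)] = −1.506 and [Ce4+(aq)] = 0.031 M.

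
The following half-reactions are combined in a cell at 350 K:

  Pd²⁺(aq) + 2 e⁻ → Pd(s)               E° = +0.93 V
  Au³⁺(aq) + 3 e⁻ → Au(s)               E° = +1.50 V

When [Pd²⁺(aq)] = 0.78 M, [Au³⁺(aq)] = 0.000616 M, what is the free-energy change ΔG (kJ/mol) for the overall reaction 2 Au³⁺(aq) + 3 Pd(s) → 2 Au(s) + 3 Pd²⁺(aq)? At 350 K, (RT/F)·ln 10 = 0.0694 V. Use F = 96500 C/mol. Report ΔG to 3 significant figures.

−289 kJ/mol

The standard cell potential is +1.50 − (+0.93) = +0.57 V, with n = 6 electrons in the balanced equation.
Here Q = [Pd²⁺(aq)]^3 / [Au³⁺(aq)]^2 = 1.25×10^6 (log Q = 6.097), giving E = +0.57 − (0.0694/6)·(6.097) = +0.4995 V.
Finally ΔG = −nFE = −(6)(96500 C/mol)(+0.4995 V) = −289 kJ/mol.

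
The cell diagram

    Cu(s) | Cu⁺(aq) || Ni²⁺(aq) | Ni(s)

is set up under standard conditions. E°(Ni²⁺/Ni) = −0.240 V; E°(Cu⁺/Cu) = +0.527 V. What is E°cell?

By convention the left-hand electrode in cell notation is the anode (oxidation) and the right-hand electrode is the cathode (reduction).
E°cell = E°(right) − E°(left) = −0.240 − (+0.527) = −0.767 V.
The negative sign shows that, as written, the cell would require an external voltage to drive the reaction.

−0.767 V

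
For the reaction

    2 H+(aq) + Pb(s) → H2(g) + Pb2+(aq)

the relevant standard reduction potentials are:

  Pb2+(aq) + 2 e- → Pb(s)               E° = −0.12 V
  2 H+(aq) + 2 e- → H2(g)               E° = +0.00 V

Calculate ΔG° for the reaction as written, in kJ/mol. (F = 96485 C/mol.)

In the reaction as written H+(aq) is reduced, so the 2H⁺/H₂ couple is the cathode and Pb²⁺/Pb is the anode.
E°cell = +0.00 − (−0.12) = +0.12 V; balancing electrons gives n = 2.
ΔG° = −nFE°cell = −(2)(96485)(+0.12) J/mol = −23.2 kJ/mol.

−23.2 kJ/mol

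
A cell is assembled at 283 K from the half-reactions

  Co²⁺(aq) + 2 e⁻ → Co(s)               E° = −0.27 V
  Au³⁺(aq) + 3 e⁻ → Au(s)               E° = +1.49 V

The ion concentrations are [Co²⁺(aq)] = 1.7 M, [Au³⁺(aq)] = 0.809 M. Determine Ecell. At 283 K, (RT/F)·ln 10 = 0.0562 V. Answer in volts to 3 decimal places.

+1.752 V

Since E°(Au³⁺/Au) > E°(Co²⁺/Co), Au³⁺/Au serves as the cathode.
E°cell = +1.49 − (−0.27) = +1.76 V, with n = 6 electrons transferred.
Balancing gives 2 Au³⁺(aq) + 3 Co(s) → 2 Au(s) + 3 Co²⁺(aq); hence Q = [Co²⁺(aq)]^3 / [Au³⁺(aq)]^2 = 7.51 (log Q = 0.875).
E = E° − (0.0562/n)·log Q = +1.76 − (0.0562/6)(0.875) = +1.752 V.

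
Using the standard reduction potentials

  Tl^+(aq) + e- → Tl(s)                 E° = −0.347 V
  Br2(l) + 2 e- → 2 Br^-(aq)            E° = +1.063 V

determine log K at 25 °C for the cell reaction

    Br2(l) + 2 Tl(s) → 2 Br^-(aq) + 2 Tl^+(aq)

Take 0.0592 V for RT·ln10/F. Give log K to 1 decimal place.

log K = 47.6

The Br₂/Br⁻ couple is reduced (cathode); E°cell = +1.063 − (−0.347) = +1.410 V with n = 2.
At equilibrium E = 0, so log K = nE°cell / 0.0592 = (2)(+1.410) / 0.0592 = 47.6.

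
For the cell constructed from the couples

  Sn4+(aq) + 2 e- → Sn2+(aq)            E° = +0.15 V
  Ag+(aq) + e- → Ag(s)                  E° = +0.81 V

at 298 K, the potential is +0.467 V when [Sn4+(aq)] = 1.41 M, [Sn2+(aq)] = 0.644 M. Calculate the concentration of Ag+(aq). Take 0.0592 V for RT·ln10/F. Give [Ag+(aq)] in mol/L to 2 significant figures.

The Ag⁺/Ag couple has the larger reduction potential, so it is the cathode: E°cell = +0.81 − (+0.15) = +0.66 V and n = 2.
Rearranging E = E° − (0.0592/n)·log Q gives log Q = 2(+0.66 − (+0.467))/0.0592 = 6.520.
Balancing electrons gives 2 Ag+(aq) + Sn2+(aq) → 2 Ag(s) + Sn4+(aq); thus Q = [Sn4+(aq)] / ([Ag+(aq)]^2·[Sn2+(aq)]).
Isolating [Ag+(aq)] in Q = 10^{6.520} yields log [Ag+(aq)] = −3.090, i.e. 0.00081 M.

0.00081 M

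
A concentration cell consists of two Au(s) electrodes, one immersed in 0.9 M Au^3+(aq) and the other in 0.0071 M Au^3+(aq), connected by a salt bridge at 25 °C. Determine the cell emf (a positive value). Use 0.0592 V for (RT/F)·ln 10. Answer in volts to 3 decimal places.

For a concentration cell E°cell = 0, since both electrodes use the same couple.
The compartment with the higher Au^3+(aq) concentration (0.9 M) acts as the cathode; ions are reduced there and produced at the dilute (0.0071 M) anode.
With n = 3, Ecell = −(0.0592/3)·log([dilute]/[conc]) = −(0.0592/3)·log(0.0071/0.9) = +0.041 V.

0.041 V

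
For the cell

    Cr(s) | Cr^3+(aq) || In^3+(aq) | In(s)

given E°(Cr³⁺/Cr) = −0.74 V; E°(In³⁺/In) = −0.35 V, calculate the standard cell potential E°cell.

By convention the left-hand electrode in cell notation is the anode (oxidation) and the right-hand electrode is the cathode (reduction).
E°cell = E°(right) − E°(left) = −0.35 − (−0.74) = +0.39 V.

+0.39 V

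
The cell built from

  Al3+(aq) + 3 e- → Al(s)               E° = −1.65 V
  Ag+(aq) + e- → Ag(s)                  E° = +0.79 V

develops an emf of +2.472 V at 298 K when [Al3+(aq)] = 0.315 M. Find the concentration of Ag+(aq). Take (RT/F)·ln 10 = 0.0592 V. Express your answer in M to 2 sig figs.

With Ag⁺/Ag at the cathode and Al³⁺/Al at the anode, E°cell = +0.79 − (−1.65) = +2.44 V (n = 3).
Since E = E° − (0.0592/n)·log Q, log Q = n(E° − E)/0.0592 = −1.622.
The balanced reaction is 3 Ag+(aq) + Al(s) → 3 Ag(s) + Al3+(aq), so Q = [Al3+(aq)] / [Ag+(aq)]^3.
Solving for the unknown gives log [Ag+(aq)] = 0.373, so [Ag+(aq)] ≈ 2.4 M.

2.4 M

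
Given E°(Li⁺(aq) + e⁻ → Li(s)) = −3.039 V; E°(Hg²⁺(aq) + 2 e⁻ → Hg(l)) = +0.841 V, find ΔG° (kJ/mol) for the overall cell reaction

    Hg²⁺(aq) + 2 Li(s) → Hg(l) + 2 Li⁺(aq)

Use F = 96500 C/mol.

−749 kJ/mol

In the reaction as written Hg²⁺(aq) is reduced, so the Hg²⁺/Hg couple is the cathode and Li⁺/Li is the anode.
E°cell = +0.841 − (−3.039) = +3.880 V; balancing electrons gives n = 2.
ΔG° = −nFE°cell = −(2)(96500)(+3.880) J/mol = −749 kJ/mol.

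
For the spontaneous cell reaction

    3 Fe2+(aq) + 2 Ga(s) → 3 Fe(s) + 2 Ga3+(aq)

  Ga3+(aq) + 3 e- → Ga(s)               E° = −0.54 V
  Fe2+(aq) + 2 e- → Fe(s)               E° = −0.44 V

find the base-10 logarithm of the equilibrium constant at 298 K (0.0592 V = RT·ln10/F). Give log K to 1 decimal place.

The Fe²⁺/Fe couple is reduced (cathode); E°cell = −0.44 − (−0.54) = +0.10 V with n = 6.
At equilibrium E = 0, so log K = nE°cell / 0.0592 = (6)(+0.10) / 0.0592 = 10.1.

log K = 10.1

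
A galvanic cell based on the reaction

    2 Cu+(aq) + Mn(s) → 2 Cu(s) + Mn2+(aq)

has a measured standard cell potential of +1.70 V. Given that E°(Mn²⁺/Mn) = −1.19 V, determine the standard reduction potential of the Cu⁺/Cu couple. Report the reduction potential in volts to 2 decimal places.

+0.51 V

In the reaction as written the Cu⁺/Cu couple is reduced (cathode) and Mn²⁺/Mn is oxidized (anode), so E°cell = E°(Cu⁺/Cu) − E°(Mn²⁺/Mn).
E°(Cu⁺/Cu) = E°cell + E°(anode) = +1.70 + (−1.19) = +0.51 V.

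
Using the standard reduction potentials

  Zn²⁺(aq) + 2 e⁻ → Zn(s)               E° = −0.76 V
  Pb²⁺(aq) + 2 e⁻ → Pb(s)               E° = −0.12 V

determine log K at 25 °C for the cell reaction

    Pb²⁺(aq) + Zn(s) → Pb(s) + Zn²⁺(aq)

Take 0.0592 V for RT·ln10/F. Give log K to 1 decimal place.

The Pb²⁺/Pb couple is reduced (cathode); E°cell = −0.12 − (−0.76) = +0.64 V with n = 2.
At equilibrium E = 0, so log K = nE°cell / 0.0592 = (2)(+0.64) / 0.0592 = 21.6.

log K = 21.6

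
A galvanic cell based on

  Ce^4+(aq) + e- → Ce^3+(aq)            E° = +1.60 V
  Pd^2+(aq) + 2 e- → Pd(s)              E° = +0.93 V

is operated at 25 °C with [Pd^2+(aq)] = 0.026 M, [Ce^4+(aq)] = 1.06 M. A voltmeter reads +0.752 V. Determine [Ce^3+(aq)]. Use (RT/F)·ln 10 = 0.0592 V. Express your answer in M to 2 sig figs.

0.27 M

Ce⁴⁺/Ce³⁺ is the cathode (higher E°); E°cell = +1.60 − (+0.93) = +0.67 V with n = 2.
Since E = E° − (0.0592/n)·log Q, log Q = n(E° − E)/0.0592 = −2.770.
Balancing electrons gives 2 Ce^4+(aq) + Pd(s) → 2 Ce^3+(aq) + Pd^2+(aq); thus Q = ([Ce^3+(aq)]^2·[Pd^2+(aq)]) / [Ce^4+(aq)]^2.
Solving for the unknown gives log [Ce^3+(aq)] = −0.567, so [Ce^3+(aq)] ≈ 0.27 M.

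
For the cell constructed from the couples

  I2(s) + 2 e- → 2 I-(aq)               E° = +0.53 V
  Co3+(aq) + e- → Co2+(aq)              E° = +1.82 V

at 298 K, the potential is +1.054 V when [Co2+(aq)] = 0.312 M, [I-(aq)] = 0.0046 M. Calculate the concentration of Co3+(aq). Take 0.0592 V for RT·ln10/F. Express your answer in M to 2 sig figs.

0.0070 M

The Co³⁺/Co²⁺ couple has the larger reduction potential, so it is the cathode: E°cell = +1.82 − (+0.53) = +1.29 V and n = 2.
Rearranging E = E° − (0.0592/n)·log Q gives log Q = 2(+1.29 − (+1.054))/0.0592 = 7.973.
For 2 Co3+(aq) + 2 I-(aq) → 2 Co2+(aq) + I2(s), the reaction quotient is Q = [Co2+(aq)]^2 / ([Co3+(aq)]^2·[I-(aq)]^2).
Substituting the known concentrations and solving, log [Co3+(aq)] = −2.155 and [Co3+(aq)] = 0.0070 M.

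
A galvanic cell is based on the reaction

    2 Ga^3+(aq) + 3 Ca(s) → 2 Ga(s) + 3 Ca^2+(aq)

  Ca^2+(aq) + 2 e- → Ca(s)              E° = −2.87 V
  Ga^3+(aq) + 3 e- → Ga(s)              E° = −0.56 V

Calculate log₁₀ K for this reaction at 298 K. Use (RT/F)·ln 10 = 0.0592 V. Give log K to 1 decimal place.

log K = 234.1

The Ga³⁺/Ga couple is reduced (cathode); E°cell = −0.56 − (−2.87) = +2.31 V with n = 6.
At equilibrium E = 0, so log K = nE°cell / 0.0592 = (6)(+2.31) / 0.0592 = 234.1.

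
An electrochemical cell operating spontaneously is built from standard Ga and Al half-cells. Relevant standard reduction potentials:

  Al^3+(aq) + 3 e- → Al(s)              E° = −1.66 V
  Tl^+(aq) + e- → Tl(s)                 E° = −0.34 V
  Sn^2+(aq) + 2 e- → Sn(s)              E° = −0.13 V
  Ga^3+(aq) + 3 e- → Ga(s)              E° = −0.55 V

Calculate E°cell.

+1.11 V

Of the two couples in this cell, the one with the more positive reduction potential is reduced at the cathode: here that is Ga³⁺/Ga (−0.55 V); Al³⁺/Al (−1.66 V) is the anode.
E°cell = E°(cathode) − E°(anode) = −0.55 − (−1.66) = +1.11 V.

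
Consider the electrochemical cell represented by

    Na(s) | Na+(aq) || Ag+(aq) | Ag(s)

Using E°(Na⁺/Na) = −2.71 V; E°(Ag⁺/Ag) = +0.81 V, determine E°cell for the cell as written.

By convention the left-hand electrode in cell notation is the anode (oxidation) and the right-hand electrode is the cathode (reduction).
E°cell = E°(right) − E°(left) = +0.81 − (−2.71) = +3.52 V.

+3.52 V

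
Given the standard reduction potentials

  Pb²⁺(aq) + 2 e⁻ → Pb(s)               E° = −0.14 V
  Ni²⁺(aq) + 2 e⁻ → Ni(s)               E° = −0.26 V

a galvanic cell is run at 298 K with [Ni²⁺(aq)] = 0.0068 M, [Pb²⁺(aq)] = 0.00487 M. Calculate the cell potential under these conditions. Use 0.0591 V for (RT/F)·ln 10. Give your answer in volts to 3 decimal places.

+0.116 V

Pb²⁺/Pb is reduced (cathode, E° = −0.14 V) and Ni²⁺/Ni is oxidized (anode).
E°cell = E°cat − E°an = −0.14 − (−0.26) = +0.12 V; n = 2.
Balancing gives Pb²⁺(aq) + Ni(s) → Pb(s) + Ni²⁺(aq); hence Q = [Ni²⁺(aq)] / [Pb²⁺(aq)] = 1.4 (log Q = 0.145).
Applying E = E° − (RT ln10/nF)·log Q gives +0.12 − (0.0591/2)(0.145) = +0.116 V.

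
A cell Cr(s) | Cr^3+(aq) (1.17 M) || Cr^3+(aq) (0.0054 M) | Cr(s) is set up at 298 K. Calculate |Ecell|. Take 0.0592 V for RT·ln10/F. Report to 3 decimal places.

0.046 V

For a concentration cell E°cell = 0, since both electrodes use the same couple.
The compartment with the higher Cr^3+(aq) concentration (1.17 M) acts as the cathode; ions are reduced there and produced at the dilute (0.0054 M) anode.
With n = 3, Ecell = −(0.0592/3)·log([dilute]/[conc]) = −(0.0592/3)·log(0.0054/1.17) = +0.046 V.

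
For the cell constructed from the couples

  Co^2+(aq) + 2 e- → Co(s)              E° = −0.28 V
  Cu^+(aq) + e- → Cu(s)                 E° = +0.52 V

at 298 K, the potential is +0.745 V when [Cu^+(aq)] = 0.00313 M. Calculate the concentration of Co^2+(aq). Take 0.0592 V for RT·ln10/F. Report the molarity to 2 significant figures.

0.00071 M

Cu⁺/Cu is the cathode (higher E°); E°cell = +0.52 − (−0.28) = +0.80 V with n = 2.
Rearranging E = E° − (0.0592/n)·log Q gives log Q = 2(+0.80 − (+0.745))/0.0592 = 1.858.
The balanced reaction is 2 Cu^+(aq) + Co(s) → 2 Cu(s) + Co^2+(aq), so Q = [Co^2+(aq)] / [Cu^+(aq)]^2.
Solving for the unknown gives log [Co^2+(aq)] = −3.151, so [Co^2+(aq)] ≈ 0.00071 M.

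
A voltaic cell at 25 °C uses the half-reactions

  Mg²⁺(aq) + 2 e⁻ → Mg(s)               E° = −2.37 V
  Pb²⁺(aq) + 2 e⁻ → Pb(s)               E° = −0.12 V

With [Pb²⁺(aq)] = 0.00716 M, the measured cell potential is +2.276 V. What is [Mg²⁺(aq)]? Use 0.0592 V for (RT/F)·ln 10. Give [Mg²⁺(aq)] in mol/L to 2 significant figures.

With Pb²⁺/Pb at the cathode and Mg²⁺/Mg at the anode, E°cell = −0.12 − (−2.37) = +2.25 V (n = 2).
From the Nernst equation, log Q = n(E° − E)/0.0592 = 2·(+2.25 − (+2.276))/0.0592 = −0.878.
For Pb²⁺(aq) + Mg(s) → Pb(s) + Mg²⁺(aq), the reaction quotient is Q = [Mg²⁺(aq)] / [Pb²⁺(aq)].
Isolating [Mg²⁺(aq)] in Q = 10^{−0.878} yields log [Mg²⁺(aq)] = −3.023, i.e. 0.00095 M.

0.00095 M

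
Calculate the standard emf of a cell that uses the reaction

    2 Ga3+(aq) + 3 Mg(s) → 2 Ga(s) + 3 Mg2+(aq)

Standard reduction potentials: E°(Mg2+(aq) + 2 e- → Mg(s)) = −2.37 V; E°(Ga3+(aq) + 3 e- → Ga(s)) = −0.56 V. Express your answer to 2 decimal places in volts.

+1.81 V

Ga3+(aq) gains electrons, so the Ga³⁺/Ga couple is the cathode; the Mg²⁺/Mg couple is the anode.
E°cell = E°(cathode) − E°(anode) = −0.56 − (−2.37) = +1.81 V.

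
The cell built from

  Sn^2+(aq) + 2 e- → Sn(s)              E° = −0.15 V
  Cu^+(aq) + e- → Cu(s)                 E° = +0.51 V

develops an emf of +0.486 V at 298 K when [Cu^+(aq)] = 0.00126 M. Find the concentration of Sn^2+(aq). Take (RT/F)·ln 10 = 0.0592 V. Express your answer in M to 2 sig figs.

1.2 M

The Cu⁺/Cu couple has the larger reduction potential, so it is the cathode: E°cell = +0.51 − (−0.15) = +0.66 V and n = 2.
Since E = E° − (0.0592/n)·log Q, log Q = n(E° − E)/0.0592 = 5.878.
Balancing electrons gives 2 Cu^+(aq) + Sn(s) → 2 Cu(s) + Sn^2+(aq); thus Q = [Sn^2+(aq)] / [Cu^+(aq)]^2.
Solving for the unknown gives log [Sn^2+(aq)] = 0.079, so [Sn^2+(aq)] ≈ 1.2 M.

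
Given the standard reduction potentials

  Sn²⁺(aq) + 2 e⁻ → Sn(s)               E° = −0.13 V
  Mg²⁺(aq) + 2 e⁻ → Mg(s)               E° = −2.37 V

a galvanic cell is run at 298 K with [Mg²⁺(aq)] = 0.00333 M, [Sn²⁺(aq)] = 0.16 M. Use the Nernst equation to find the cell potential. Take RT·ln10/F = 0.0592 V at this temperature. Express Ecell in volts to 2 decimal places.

+2.29 V

The Sn²⁺/Sn couple has the more positive E°, so it is the cathode; Mg²⁺/Mg is the anode.
The standard potential is −0.13 − (−2.37) = +2.24 V and the balanced reaction transfers n = 2 electrons.
Balancing gives Sn²⁺(aq) + Mg(s) → Sn(s) + Mg²⁺(aq); hence Q = [Mg²⁺(aq)] / [Sn²⁺(aq)] = 0.0208 (log Q = −1.682).
By the Nernst equation, E = +2.24 − (0.0592/2)·(−1.682) = +2.29 V.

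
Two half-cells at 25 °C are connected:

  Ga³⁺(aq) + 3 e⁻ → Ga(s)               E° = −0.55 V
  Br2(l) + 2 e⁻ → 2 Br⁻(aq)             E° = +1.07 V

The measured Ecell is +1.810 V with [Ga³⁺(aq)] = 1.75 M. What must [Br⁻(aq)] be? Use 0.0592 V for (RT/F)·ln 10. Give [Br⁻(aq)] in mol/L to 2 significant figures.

0.00051 M

With Br₂/Br⁻ at the cathode and Ga³⁺/Ga at the anode, E°cell = +1.07 − (−0.55) = +1.62 V (n = 6).
Rearranging E = E° − (0.0592/n)·log Q gives log Q = 6(+1.62 − (+1.810))/0.0592 = −19.257.
The balanced reaction is 3 Br2(l) + 2 Ga(s) → 6 Br⁻(aq) + 2 Ga³⁺(aq), so Q = [Br⁻(aq)]^6·[Ga³⁺(aq)]^2.
Isolating [Br⁻(aq)] in Q = 10^{−19.257} yields log [Br⁻(aq)] = −3.291, i.e. 0.00051 M.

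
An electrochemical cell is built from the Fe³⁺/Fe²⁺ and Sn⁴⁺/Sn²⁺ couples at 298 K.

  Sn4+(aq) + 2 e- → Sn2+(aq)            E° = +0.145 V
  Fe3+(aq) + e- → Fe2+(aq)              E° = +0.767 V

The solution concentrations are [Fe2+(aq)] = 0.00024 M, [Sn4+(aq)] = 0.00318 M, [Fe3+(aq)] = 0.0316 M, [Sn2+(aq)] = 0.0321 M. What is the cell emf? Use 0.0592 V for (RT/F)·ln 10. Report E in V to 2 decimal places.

+0.78 V

Fe³⁺/Fe²⁺ is reduced (cathode, E° = +0.767 V) and Sn⁴⁺/Sn²⁺ is oxidized (anode).
E°cell = E°cat − E°an = +0.767 − (+0.145) = +0.622 V; n = 2.
For the overall reaction 2 Fe3+(aq) + Sn2+(aq) → 2 Fe2+(aq) + Sn4+(aq), Q = ([Fe2+(aq)]^2·[Sn4+(aq)]) / ([Fe3+(aq)]^2·[Sn2+(aq)]) = 5.71×10^−6, giving log Q = −5.243.
By the Nernst equation, E = +0.622 − (0.0592/2)·(−5.243) = +0.78 V.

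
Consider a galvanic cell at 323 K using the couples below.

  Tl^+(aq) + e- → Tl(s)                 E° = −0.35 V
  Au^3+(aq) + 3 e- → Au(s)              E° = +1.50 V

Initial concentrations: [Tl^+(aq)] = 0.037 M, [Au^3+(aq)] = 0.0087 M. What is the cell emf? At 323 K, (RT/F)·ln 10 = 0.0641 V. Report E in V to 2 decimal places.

+1.90 V

Since E°(Au³⁺/Au) > E°(Tl⁺/Tl), Au³⁺/Au serves as the cathode.
E°cell = +1.50 − (−0.35) = +1.85 V, with n = 3 electrons transferred.
Balancing gives Au^3+(aq) + 3 Tl(s) → Au(s) + 3 Tl^+(aq); hence Q = [Tl^+(aq)]^3 / [Au^3+(aq)] = 0.00582 (log Q = −2.235).
E = E° − (0.0641/n)·log Q = +1.85 − (0.0641/3)(−2.235) = +1.90 V.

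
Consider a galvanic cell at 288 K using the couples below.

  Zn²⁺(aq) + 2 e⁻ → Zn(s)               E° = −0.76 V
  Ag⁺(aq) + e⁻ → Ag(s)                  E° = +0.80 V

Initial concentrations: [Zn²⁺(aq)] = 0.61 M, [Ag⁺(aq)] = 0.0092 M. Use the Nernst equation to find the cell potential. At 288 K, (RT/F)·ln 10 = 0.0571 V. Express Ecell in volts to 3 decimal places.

+1.450 V

Since E°(Ag⁺/Ag) > E°(Zn²⁺/Zn), Ag⁺/Ag serves as the cathode.
E°cell = +0.80 − (−0.76) = +1.56 V, with n = 2 electrons transferred.
The balanced reaction is 2 Ag⁺(aq) + Zn(s) → 2 Ag(s) + Zn²⁺(aq), so Q = [Zn²⁺(aq)] / [Ag⁺(aq)]^2 = 7.21×10^3 and log Q = 3.858.
By the Nernst equation, E = +1.56 − (0.0571/2)·(3.858) = +1.450 V.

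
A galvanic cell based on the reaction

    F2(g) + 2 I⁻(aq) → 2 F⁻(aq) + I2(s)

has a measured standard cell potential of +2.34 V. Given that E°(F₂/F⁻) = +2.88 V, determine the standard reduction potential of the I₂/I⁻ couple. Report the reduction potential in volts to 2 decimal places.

In the reaction as written the F₂/F⁻ couple is reduced (cathode) and I₂/I⁻ is oxidized (anode), so E°cell = E°(F₂/F⁻) − E°(I₂/I⁻).
E°(I₂/I⁻) = E°(cathode) − E°cell = +2.88 − (+2.34) = +0.54 V.

+0.54 V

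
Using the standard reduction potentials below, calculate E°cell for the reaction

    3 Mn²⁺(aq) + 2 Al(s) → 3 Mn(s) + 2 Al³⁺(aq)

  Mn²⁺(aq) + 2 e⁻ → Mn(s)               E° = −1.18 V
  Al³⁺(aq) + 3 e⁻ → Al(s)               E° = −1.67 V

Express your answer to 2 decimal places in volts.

Mn²⁺(aq) gains electrons, so the Mn²⁺/Mn couple is the cathode; the Al³⁺/Al couple is the anode.
E°cell = E°(cathode) − E°(anode) = −1.18 − (−1.67) = +0.49 V.

+0.49 V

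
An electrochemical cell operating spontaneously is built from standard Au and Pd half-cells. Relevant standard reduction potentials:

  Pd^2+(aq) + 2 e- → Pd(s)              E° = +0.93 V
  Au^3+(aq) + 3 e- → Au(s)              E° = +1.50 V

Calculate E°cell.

The Au³⁺/Au couple has the higher E°, so Au ion is reduced (cathode) and Pd is oxidized (anode).
E°cell = E°(cathode) − E°(anode) = +1.50 − (+0.93) = +0.57 V.

+0.57 V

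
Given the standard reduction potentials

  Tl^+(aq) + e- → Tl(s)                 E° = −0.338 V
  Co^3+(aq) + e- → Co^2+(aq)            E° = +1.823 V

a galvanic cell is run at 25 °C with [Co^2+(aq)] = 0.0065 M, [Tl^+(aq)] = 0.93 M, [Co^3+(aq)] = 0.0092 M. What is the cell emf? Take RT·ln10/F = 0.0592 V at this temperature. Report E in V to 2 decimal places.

The Co³⁺/Co²⁺ couple has the more positive E°, so it is the cathode; Tl⁺/Tl is the anode.
E°cell = +1.823 − (−0.338) = +2.161 V, with n = 1 electron transferred.
Balancing gives Co^3+(aq) + Tl(s) → Co^2+(aq) + Tl^+(aq); hence Q = ([Co^2+(aq)]·[Tl^+(aq)]) / [Co^3+(aq)] = 0.657 (log Q = −0.182).
E = E° − (0.0592/n)·log Q = +2.161 − (0.0592/1)(−0.182) = +2.17 V.

+2.17 V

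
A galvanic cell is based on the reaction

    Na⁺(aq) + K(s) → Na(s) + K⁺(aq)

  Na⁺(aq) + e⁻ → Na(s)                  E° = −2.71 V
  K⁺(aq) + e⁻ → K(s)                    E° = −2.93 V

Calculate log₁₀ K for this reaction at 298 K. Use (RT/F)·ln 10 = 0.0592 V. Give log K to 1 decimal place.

The Na⁺/Na couple is reduced (cathode); E°cell = −2.71 − (−2.93) = +0.22 V with n = 1.
At equilibrium E = 0, so log K = nE°cell / 0.0592 = (1)(+0.22) / 0.0592 = 3.7.

log K = 3.7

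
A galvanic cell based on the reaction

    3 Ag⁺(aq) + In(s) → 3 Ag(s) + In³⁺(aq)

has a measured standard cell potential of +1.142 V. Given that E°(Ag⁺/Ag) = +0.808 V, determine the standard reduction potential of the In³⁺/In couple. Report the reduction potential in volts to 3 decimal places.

In the reaction as written the Ag⁺/Ag couple is reduced (cathode) and In³⁺/In is oxidized (anode), so E°cell = E°(Ag⁺/Ag) − E°(In³⁺/In).
E°(In³⁺/In) = E°(cathode) − E°cell = +0.808 − (+1.142) = −0.334 V.

−0.334 V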